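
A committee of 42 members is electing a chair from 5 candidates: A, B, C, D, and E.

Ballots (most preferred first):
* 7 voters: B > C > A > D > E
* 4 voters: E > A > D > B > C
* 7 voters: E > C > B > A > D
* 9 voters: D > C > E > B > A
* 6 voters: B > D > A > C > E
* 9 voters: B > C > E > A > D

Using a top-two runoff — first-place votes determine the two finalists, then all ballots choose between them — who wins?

Round 1 first-place votes: A 0, B 22, C 0, D 9, E 11. B and E advance.
Runoff: B is ranked above E on 22 ballots, E above B on 20.

B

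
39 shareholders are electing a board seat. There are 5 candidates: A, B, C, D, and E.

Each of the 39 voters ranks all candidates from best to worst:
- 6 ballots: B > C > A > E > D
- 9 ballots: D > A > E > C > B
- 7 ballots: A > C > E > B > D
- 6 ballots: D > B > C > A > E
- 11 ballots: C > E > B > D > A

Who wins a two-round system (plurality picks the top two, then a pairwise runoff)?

Round 1 first-place votes: A 7, B 6, C 11, D 15, E 0. D and C advance.
Runoff: D is ranked above C on 15 ballots, C above D on 24.

C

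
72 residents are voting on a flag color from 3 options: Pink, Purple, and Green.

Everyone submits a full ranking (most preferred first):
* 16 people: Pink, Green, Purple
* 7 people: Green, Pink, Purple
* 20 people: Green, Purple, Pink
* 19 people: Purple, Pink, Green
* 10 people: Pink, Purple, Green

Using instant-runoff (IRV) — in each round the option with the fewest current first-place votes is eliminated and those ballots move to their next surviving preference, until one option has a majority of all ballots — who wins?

Pink

Round 1: Pink 26, Purple 19, Green 27. Purple eliminated.
Round 2: Pink 45, Green 27. Pink has a majority (≥37).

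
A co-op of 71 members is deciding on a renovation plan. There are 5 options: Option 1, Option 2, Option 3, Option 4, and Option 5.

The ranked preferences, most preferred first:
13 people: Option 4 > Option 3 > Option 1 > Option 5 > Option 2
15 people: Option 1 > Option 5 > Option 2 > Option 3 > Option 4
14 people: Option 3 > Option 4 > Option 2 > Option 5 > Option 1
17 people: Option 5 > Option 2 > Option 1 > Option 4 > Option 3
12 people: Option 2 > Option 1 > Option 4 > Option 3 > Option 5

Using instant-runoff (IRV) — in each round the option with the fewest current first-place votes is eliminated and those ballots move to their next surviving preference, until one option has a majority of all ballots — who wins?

Option 1

Round 1: Option 1 15, Option 2 12, Option 3 14, Option 4 13, Option 5 17. Option 2 eliminated.
Round 2: Option 1 27, Option 3 14, Option 4 13, Option 5 17. Option 4 eliminated.
Round 3: Option 1 27, Option 3 27, Option 5 17. Option 5 eliminated.
Round 4: Option 1 44, Option 3 27. Option 1 has a majority (≥36).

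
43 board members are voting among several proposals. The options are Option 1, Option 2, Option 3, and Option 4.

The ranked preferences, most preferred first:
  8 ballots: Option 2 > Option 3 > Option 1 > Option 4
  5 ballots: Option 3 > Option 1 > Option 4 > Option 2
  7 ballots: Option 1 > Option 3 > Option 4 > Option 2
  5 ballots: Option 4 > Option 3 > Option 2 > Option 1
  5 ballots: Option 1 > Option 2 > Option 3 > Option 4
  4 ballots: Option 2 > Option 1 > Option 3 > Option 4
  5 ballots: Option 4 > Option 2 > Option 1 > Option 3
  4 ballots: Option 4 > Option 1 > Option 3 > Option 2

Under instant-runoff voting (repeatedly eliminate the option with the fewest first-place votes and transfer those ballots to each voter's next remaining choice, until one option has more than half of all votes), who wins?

Round 1: Option 1 12, Option 2 12, Option 3 5, Option 4 14. Option 3 eliminated.
Round 2: Option 1 17, Option 2 12, Option 4 14. Option 2 eliminated.
Round 3: Option 1 29, Option 4 14. Option 1 has a majority (≥22).

Option 1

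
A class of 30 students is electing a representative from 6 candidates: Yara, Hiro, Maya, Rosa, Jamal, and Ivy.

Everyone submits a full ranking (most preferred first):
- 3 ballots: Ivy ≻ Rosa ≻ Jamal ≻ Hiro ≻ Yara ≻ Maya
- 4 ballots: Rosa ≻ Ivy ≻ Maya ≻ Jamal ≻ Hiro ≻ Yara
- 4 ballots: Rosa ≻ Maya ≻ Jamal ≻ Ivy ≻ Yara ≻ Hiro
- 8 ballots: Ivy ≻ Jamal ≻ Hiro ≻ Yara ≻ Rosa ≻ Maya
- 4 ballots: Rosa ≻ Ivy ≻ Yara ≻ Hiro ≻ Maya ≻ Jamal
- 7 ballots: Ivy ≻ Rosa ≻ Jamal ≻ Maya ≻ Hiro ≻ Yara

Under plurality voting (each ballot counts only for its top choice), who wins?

Ivy

First-place votes: Yara 0, Hiro 0, Maya 0, Rosa 12, Jamal 0, Ivy 18.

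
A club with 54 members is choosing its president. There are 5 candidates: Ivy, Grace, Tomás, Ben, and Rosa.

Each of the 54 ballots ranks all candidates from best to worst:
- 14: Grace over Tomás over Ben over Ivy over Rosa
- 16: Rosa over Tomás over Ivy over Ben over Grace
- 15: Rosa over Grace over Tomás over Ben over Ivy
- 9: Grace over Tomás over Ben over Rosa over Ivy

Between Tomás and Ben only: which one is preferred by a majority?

Tomás

Tomás is ranked above Ben on 54 ballots; Ben above Tomás on 0.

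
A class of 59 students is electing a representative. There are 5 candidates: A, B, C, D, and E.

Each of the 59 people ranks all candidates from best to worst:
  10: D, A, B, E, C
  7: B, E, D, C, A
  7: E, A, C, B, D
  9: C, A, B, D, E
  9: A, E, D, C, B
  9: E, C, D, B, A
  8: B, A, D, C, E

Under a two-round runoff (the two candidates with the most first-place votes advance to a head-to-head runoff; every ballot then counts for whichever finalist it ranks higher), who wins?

B

Round 1 first-place votes: A 9, B 15, C 9, D 10, E 16. E and B advance.
Runoff: E is ranked above B on 25 ballots, B above E on 34.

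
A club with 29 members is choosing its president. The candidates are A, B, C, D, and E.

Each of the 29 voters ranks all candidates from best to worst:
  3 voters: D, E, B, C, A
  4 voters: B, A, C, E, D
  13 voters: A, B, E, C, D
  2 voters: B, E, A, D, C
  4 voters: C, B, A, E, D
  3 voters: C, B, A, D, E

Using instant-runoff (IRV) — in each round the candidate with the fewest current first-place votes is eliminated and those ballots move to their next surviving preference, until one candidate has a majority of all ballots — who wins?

B

Round 1: A 13, B 6, C 7, D 3, E 0. E eliminated.
Round 2: A 13, B 6, C 7, D 3. D eliminated.
Round 3: A 13, B 9, C 7. C eliminated.
Round 4: A 13, B 16. B has a majority (≥15).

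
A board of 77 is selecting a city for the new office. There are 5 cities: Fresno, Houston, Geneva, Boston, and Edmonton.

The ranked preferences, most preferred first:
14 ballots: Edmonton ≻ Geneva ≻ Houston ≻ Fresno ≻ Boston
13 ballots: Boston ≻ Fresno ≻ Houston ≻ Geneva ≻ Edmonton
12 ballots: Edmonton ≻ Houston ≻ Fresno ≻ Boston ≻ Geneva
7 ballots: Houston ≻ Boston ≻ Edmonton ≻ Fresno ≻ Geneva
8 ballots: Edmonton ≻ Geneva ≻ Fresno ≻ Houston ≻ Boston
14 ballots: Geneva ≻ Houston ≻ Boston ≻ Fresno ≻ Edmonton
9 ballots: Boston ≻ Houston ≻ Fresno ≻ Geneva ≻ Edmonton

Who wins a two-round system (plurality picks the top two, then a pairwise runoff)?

Round 1 first-place votes: Fresno 0, Houston 7, Geneva 14, Boston 22, Edmonton 34. Edmonton and Boston advance.
Runoff: Edmonton is ranked above Boston on 34 ballots, Boston above Edmonton on 43.

Boston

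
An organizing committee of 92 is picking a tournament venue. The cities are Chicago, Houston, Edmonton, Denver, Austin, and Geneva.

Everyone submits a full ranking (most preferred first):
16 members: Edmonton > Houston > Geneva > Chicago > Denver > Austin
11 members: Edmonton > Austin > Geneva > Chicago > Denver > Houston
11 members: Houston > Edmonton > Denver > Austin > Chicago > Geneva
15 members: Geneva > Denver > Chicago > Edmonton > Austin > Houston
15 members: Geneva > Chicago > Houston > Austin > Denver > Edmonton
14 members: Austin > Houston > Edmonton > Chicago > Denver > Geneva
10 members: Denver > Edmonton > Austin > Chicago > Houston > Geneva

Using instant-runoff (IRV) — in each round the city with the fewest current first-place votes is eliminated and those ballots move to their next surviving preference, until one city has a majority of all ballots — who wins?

Round 1: Chicago 0, Houston 11, Edmonton 27, Denver 10, Austin 14, Geneva 30. Chicago eliminated.
Round 2: Houston 11, Edmonton 27, Denver 10, Austin 14, Geneva 30. Denver eliminated.
Round 3: Houston 11, Edmonton 37, Austin 14, Geneva 30. Houston eliminated.
Round 4: Edmonton 48, Austin 14, Geneva 30. Edmonton has a majority (≥47).

Edmonton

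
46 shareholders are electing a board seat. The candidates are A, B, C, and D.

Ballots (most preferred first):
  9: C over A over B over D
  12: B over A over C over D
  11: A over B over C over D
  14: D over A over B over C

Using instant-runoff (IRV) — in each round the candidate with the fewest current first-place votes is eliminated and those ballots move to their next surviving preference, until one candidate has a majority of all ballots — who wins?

A

Round 1: A 11, B 12, C 9, D 14. C eliminated.
Round 2: A 20, B 12, D 14. B eliminated.
Round 3: A 32, D 14. A has a majority (≥24).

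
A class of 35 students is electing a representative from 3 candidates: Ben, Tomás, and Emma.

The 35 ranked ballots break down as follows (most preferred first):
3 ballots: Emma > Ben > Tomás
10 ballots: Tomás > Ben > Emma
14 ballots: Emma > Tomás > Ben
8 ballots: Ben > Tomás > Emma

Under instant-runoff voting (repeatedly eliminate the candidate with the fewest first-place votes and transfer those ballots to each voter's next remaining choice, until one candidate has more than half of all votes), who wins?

Round 1: Ben 8, Tomás 10, Emma 17. Ben eliminated.
Round 2: Tomás 18, Emma 17. Tomás has a majority (≥18).

Tomás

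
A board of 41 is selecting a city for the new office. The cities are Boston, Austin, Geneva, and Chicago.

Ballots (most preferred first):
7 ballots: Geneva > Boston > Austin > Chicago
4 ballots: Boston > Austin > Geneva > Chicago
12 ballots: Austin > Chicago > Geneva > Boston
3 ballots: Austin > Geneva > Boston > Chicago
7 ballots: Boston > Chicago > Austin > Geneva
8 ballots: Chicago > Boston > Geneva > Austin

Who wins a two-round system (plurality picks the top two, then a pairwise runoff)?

Boston

Round 1 first-place votes: Boston 11, Austin 15, Geneva 7, Chicago 8. Austin and Boston advance.
Runoff: Austin is ranked above Boston on 15 ballots, Boston above Austin on 26.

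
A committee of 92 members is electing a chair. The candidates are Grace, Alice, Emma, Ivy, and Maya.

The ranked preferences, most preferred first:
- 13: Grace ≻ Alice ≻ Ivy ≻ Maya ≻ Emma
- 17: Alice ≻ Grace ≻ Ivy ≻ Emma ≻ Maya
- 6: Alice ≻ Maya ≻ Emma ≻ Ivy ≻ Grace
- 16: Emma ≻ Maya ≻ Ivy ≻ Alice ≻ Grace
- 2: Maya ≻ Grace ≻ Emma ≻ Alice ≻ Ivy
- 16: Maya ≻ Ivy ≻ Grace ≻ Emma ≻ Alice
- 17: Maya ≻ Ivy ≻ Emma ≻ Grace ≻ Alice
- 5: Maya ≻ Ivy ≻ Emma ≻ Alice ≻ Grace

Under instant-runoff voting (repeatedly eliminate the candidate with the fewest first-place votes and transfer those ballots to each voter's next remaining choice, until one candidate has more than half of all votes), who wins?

Round 1: Grace 13, Alice 23, Emma 16, Ivy 0, Maya 40. Ivy eliminated.
Round 2: Grace 13, Alice 23, Emma 16, Maya 40. Grace eliminated.
Round 3: Alice 36, Emma 16, Maya 40. Emma eliminated.
Round 4: Alice 36, Maya 56. Maya has a majority (≥47).

Maya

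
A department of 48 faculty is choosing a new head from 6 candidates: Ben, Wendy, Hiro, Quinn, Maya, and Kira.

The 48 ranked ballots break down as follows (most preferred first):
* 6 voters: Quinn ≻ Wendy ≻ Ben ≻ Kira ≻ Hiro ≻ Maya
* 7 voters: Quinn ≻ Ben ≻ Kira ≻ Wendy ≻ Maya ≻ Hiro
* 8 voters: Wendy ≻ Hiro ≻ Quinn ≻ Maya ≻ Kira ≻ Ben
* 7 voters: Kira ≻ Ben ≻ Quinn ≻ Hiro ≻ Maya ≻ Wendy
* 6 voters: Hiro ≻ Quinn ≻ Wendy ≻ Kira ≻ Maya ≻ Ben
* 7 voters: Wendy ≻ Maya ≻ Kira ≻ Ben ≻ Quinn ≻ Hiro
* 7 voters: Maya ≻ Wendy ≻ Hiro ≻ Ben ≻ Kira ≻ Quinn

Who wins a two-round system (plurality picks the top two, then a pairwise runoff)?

Quinn

Round 1 first-place votes: Ben 0, Wendy 15, Hiro 6, Quinn 13, Maya 7, Kira 7. Wendy and Quinn advance.
Runoff: Wendy is ranked above Quinn on 22 ballots, Quinn above Wendy on 26.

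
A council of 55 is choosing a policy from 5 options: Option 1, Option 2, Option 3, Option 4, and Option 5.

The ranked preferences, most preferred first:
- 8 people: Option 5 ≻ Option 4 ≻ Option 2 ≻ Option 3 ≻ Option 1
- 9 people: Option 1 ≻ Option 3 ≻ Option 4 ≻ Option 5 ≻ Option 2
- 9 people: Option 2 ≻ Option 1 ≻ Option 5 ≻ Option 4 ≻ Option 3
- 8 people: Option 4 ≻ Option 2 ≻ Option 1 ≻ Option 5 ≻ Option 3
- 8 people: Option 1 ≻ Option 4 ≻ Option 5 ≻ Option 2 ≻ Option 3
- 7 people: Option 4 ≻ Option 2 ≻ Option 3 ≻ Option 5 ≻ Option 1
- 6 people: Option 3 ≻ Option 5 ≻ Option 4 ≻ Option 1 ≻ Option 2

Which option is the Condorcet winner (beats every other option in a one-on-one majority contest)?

Option 4

Option 4 vs Option 1: 29–26
Option 4 vs Option 2: 46–9
Option 4 vs Option 3: 40–15
Option 4 vs Option 5: 32–23
Option 4 beats every other option.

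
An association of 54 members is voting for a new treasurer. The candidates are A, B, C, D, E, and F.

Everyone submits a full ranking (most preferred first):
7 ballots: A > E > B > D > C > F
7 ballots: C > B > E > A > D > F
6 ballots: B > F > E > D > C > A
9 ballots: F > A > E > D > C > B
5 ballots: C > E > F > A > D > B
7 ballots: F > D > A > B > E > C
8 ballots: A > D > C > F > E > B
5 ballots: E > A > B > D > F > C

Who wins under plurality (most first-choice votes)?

First-place votes: A 15, B 6, C 12, D 0, E 5, F 16.

F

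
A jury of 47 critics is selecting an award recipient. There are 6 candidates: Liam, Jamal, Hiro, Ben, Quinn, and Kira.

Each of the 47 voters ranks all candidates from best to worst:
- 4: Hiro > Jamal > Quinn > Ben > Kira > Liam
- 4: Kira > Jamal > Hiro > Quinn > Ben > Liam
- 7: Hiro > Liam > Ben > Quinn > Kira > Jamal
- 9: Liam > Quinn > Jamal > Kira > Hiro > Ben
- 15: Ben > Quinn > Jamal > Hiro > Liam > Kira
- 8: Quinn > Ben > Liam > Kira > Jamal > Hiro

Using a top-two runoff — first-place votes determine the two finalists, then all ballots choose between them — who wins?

Hiro

Round 1 first-place votes: Liam 9, Jamal 0, Hiro 11, Ben 15, Quinn 8, Kira 4. Ben and Hiro advance.
Runoff: Ben is ranked above Hiro on 23 ballots, Hiro above Ben on 24.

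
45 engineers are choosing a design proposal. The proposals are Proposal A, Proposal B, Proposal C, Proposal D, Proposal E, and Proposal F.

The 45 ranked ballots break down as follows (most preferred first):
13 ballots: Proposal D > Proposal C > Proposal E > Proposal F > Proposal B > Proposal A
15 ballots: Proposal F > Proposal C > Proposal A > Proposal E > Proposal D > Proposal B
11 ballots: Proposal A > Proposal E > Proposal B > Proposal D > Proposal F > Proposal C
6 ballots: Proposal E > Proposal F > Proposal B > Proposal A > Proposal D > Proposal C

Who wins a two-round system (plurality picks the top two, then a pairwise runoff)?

Proposal D

Round 1 first-place votes: Proposal A 11, Proposal B 0, Proposal C 0, Proposal D 13, Proposal E 6, Proposal F 15. Proposal F and Proposal D advance.
Runoff: Proposal F is ranked above Proposal D on 21 ballots, Proposal D above Proposal F on 24.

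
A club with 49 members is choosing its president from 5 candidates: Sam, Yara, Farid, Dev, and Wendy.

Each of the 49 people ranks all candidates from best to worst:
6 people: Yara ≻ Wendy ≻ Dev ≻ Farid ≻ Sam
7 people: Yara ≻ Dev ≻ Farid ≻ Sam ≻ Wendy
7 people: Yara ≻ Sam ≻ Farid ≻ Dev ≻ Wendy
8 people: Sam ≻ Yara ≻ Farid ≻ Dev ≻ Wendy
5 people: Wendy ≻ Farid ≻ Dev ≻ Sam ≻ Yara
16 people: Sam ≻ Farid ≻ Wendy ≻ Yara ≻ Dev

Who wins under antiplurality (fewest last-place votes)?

Last-place votes: Sam 6, Yara 5, Farid 0, Dev 16, Wendy 22.

Farid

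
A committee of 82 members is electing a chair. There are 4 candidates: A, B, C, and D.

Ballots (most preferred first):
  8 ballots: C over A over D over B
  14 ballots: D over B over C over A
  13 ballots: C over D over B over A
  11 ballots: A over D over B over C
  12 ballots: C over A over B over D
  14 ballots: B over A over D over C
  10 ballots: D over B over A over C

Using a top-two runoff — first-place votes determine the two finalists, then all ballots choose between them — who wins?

Round 1 first-place votes: A 11, B 14, C 33, D 24. C and D advance.
Runoff: C is ranked above D on 33 ballots, D above C on 49.

D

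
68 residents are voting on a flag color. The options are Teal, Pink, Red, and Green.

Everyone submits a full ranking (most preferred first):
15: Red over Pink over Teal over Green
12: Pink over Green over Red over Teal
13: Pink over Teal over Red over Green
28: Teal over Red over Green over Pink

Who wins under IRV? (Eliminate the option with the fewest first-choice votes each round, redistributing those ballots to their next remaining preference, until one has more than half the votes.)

Pink

Round 1: Teal 28, Pink 25, Red 15, Green 0. Green eliminated.
Round 2: Teal 28, Pink 25, Red 15. Red eliminated.
Round 3: Teal 28, Pink 40. Pink has a majority (≥35).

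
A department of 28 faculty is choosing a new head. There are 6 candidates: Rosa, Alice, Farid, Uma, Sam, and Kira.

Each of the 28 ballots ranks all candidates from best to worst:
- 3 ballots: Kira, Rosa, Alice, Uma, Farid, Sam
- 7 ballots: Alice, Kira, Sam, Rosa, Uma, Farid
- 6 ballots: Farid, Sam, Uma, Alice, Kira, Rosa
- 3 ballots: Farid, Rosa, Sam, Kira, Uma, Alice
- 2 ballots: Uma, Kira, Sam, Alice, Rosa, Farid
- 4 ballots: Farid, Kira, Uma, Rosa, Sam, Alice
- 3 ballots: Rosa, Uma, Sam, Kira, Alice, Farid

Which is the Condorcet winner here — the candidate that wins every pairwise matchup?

Kira vs Rosa: 22–6
Kira vs Alice: 15–13
Kira vs Farid: 15–13
Kira vs Uma: 17–11
Kira vs Sam: 16–12
Kira beats every other candidate.

Kira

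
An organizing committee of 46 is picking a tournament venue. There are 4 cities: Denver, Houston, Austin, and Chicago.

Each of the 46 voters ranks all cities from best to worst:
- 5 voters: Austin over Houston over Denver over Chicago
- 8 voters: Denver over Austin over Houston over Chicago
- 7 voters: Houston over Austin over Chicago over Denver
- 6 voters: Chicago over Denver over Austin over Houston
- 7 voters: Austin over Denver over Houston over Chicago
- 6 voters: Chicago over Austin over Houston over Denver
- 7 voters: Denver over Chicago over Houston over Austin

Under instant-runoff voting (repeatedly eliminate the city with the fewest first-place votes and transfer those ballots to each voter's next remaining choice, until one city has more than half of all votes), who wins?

Round 1: Denver 15, Houston 7, Austin 12, Chicago 12. Houston eliminated.
Round 2: Denver 15, Austin 19, Chicago 12. Chicago eliminated.
Round 3: Denver 21, Austin 25. Austin has a majority (≥24).

Austin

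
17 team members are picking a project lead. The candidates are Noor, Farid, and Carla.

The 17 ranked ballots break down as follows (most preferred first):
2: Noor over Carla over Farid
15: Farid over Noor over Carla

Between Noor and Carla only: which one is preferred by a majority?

Noor

Noor is ranked above Carla on 17 ballots; Carla above Noor on 0.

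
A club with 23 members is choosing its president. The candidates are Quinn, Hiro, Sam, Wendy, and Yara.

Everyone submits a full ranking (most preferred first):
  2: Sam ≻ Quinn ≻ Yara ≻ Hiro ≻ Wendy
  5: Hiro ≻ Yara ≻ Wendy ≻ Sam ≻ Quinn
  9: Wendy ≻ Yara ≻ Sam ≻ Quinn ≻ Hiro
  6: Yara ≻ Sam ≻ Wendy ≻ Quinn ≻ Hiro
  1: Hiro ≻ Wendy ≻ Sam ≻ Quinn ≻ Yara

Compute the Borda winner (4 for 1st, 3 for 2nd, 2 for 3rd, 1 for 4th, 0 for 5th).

Yara

Quinn: 2×3 + 5×0 + 9×1 + 6×1 + 1×1 = 22
Hiro: 2×1 + 5×4 + 9×0 + 6×0 + 1×4 = 26
Sam: 2×4 + 5×1 + 9×2 + 6×3 + 1×2 = 51
Wendy: 2×0 + 5×2 + 9×4 + 6×2 + 1×3 = 61
Yara: 2×2 + 5×3 + 9×3 + 6×4 + 1×0 = 70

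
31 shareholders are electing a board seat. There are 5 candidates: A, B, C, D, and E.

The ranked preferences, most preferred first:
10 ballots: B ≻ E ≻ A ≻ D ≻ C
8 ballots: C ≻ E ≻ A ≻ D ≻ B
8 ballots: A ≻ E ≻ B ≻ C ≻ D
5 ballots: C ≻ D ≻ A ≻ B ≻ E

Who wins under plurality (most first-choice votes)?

C

First-place votes: A 8, B 10, C 13, D 0, E 0.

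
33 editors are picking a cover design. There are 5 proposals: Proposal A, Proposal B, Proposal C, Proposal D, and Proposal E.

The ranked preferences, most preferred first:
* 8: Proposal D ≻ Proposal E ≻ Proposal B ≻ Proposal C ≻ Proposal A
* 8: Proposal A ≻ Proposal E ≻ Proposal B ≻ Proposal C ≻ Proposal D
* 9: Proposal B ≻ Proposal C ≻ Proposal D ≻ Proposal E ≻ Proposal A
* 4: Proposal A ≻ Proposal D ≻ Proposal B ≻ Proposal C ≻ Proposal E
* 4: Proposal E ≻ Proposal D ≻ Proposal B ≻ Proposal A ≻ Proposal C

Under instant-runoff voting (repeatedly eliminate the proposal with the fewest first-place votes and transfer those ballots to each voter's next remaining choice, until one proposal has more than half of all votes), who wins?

Round 1: Proposal A 12, Proposal B 9, Proposal C 0, Proposal D 8, Proposal E 4. Proposal C eliminated.
Round 2: Proposal A 12, Proposal B 9, Proposal D 8, Proposal E 4. Proposal E eliminated.
Round 3: Proposal A 12, Proposal B 9, Proposal D 12. Proposal B eliminated.
Round 4: Proposal A 12, Proposal D 21. Proposal D has a majority (≥17).

Proposal D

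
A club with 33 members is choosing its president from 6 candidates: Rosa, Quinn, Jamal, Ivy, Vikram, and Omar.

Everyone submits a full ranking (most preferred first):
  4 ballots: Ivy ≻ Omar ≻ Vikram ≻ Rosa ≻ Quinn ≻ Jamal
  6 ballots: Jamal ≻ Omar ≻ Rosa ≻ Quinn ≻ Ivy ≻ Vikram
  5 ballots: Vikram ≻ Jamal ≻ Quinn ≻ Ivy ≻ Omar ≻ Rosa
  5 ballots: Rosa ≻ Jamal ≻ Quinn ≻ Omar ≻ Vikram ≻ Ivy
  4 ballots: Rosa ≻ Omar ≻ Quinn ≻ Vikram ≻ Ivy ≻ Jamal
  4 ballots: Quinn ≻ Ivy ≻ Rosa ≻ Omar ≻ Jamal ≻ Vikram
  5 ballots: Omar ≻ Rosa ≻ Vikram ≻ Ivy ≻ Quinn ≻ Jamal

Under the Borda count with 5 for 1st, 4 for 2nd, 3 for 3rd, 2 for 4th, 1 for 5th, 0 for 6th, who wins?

Omar

Rosa: 4×2 + 6×3 + 5×0 + 5×5 + 4×5 + 4×3 + 5×4 = 103
Quinn: 4×1 + 6×2 + 5×3 + 5×3 + 4×3 + 4×5 + 5×1 = 83
Jamal: 4×0 + 6×5 + 5×4 + 5×4 + 4×0 + 4×1 + 5×0 = 74
Ivy: 4×5 + 6×1 + 5×2 + 5×0 + 4×1 + 4×4 + 5×2 = 66
Vikram: 4×3 + 6×0 + 5×5 + 5×1 + 4×2 + 4×0 + 5×3 = 65
Omar: 4×4 + 6×4 + 5×1 + 5×2 + 4×4 + 4×2 + 5×5 = 104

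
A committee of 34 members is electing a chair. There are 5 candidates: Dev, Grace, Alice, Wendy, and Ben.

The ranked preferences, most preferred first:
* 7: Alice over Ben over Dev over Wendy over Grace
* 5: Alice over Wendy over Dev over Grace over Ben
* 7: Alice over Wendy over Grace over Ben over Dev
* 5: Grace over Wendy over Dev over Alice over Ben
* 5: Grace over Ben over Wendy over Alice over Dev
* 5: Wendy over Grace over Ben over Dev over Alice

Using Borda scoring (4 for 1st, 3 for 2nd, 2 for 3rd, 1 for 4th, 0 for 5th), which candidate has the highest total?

Dev: 7×2 + 5×2 + 7×0 + 5×2 + 5×0 + 5×1 = 39
Grace: 7×0 + 5×1 + 7×2 + 5×4 + 5×4 + 5×3 = 74
Alice: 7×4 + 5×4 + 7×4 + 5×1 + 5×1 + 5×0 = 86
Wendy: 7×1 + 5×3 + 7×3 + 5×3 + 5×2 + 5×4 = 88
Ben: 7×3 + 5×0 + 7×1 + 5×0 + 5×3 + 5×2 = 53

Wendy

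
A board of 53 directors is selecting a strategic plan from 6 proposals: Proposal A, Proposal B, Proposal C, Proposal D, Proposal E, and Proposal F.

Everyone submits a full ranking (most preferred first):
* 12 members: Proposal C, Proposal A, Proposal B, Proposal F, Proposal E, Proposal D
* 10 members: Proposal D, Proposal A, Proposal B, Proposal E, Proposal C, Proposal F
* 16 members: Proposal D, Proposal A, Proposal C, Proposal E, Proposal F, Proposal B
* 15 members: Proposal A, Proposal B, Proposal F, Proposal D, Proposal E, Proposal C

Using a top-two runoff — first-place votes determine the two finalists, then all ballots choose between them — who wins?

Round 1 first-place votes: Proposal A 15, Proposal B 0, Proposal C 12, Proposal D 26, Proposal E 0, Proposal F 0. Proposal D and Proposal A advance.
Runoff: Proposal D is ranked above Proposal A on 26 ballots, Proposal A above Proposal D on 27.

Proposal A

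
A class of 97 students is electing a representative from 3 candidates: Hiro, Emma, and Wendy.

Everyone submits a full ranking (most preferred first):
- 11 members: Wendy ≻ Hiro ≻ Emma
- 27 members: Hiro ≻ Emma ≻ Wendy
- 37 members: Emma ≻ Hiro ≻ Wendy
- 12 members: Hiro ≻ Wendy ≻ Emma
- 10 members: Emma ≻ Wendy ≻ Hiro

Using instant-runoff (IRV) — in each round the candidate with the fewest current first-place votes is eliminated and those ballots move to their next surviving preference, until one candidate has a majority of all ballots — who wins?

Hiro

Round 1: Hiro 39, Emma 47, Wendy 11. Wendy eliminated.
Round 2: Hiro 50, Emma 47. Hiro has a majority (≥49).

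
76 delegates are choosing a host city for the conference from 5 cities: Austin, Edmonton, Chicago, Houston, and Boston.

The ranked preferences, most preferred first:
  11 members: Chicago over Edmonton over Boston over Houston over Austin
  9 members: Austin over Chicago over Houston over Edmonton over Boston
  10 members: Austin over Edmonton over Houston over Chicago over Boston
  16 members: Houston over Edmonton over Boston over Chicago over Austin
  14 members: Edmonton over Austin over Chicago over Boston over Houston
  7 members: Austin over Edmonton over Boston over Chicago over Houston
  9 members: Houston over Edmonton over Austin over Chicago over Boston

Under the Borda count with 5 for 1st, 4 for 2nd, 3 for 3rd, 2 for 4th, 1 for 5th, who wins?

Austin: 11×1 + 9×5 + 10×5 + 16×1 + 14×4 + 7×5 + 9×3 = 240
Edmonton: 11×4 + 9×2 + 10×4 + 16×4 + 14×5 + 7×4 + 9×4 = 300
Chicago: 11×5 + 9×4 + 10×2 + 16×2 + 14×3 + 7×2 + 9×2 = 217
Houston: 11×2 + 9×3 + 10×3 + 16×5 + 14×1 + 7×1 + 9×5 = 225
Boston: 11×3 + 9×1 + 10×1 + 16×3 + 14×2 + 7×3 + 9×1 = 158

Edmonton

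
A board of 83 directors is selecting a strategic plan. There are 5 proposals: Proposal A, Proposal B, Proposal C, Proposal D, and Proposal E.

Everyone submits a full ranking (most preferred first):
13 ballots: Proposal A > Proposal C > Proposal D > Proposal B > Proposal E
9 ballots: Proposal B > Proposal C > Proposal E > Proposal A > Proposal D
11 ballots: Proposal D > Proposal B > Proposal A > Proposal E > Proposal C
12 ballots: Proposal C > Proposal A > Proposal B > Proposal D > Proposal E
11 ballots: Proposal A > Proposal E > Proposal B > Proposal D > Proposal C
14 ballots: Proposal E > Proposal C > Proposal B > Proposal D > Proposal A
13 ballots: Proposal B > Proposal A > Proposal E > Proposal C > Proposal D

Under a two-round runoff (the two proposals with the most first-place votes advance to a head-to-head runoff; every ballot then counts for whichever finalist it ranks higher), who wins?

Round 1 first-place votes: Proposal A 24, Proposal B 22, Proposal C 12, Proposal D 11, Proposal E 14. Proposal A and Proposal B advance.
Runoff: Proposal A is ranked above Proposal B on 36 ballots, Proposal B above Proposal A on 47.

Proposal B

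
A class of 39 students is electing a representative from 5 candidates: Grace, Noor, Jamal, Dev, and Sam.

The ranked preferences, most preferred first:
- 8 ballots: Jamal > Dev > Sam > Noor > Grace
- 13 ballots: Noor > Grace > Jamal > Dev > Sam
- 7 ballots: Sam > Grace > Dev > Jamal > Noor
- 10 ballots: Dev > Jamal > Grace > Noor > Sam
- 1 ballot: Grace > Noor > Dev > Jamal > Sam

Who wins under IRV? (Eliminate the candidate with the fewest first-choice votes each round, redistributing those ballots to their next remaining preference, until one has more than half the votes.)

Round 1: Grace 1, Noor 13, Jamal 8, Dev 10, Sam 7. Grace eliminated.
Round 2: Noor 14, Jamal 8, Dev 10, Sam 7. Sam eliminated.
Round 3: Noor 14, Jamal 8, Dev 17. Jamal eliminated.
Round 4: Noor 14, Dev 25. Dev has a majority (≥20).

Dev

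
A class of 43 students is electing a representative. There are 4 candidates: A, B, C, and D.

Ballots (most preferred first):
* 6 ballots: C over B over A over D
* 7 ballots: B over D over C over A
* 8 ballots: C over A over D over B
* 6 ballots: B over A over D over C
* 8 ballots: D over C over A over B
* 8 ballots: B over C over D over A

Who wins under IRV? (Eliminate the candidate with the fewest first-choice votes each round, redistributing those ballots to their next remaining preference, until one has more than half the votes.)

Round 1: A 0, B 21, C 14, D 8. A eliminated.
Round 2: B 21, C 14, D 8. D eliminated.
Round 3: B 21, C 22. C has a majority (≥22).

C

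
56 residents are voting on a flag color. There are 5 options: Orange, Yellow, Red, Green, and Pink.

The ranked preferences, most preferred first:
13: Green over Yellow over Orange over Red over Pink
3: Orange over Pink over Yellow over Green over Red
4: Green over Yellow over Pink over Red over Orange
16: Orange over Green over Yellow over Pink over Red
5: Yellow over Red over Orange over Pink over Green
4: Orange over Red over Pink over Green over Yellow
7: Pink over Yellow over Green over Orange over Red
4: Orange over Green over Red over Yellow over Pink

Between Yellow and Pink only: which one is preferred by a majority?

Yellow

Yellow is ranked above Pink on 42 ballots; Pink above Yellow on 14.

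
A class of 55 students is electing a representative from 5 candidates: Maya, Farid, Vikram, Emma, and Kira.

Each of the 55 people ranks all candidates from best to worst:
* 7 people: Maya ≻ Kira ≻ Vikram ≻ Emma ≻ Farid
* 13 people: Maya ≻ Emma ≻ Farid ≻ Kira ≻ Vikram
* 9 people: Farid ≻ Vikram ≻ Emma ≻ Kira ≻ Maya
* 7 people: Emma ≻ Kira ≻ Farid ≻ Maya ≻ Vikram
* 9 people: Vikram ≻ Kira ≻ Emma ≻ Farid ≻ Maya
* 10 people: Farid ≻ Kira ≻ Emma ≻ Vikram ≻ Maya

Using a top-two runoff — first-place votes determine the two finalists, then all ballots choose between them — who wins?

Round 1 first-place votes: Maya 20, Farid 19, Vikram 9, Emma 7, Kira 0. Maya and Farid advance.
Runoff: Maya is ranked above Farid on 20 ballots, Farid above Maya on 35.

Farid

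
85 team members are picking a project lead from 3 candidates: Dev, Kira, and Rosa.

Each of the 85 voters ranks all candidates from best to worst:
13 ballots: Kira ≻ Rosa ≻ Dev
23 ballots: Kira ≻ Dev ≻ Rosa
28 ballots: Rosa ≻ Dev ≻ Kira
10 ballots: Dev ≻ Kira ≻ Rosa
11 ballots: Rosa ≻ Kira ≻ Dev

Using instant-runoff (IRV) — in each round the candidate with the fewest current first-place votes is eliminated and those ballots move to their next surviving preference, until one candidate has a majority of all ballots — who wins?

Kira

Round 1: Dev 10, Kira 36, Rosa 39. Dev eliminated.
Round 2: Kira 46, Rosa 39. Kira has a majority (≥43).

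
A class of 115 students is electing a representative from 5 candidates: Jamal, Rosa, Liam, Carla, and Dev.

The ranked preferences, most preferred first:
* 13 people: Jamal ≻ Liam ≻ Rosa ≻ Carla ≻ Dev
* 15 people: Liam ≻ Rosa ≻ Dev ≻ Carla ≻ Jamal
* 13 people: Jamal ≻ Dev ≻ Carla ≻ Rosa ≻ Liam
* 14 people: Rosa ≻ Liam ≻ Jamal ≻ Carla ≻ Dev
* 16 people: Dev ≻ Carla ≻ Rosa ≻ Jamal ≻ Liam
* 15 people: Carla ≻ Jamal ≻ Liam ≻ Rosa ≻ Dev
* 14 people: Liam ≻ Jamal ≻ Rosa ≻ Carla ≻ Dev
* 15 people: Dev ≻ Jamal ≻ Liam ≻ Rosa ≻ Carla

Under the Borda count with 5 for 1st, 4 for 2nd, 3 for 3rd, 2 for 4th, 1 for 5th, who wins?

Jamal: 13×5 + 15×1 + 13×5 + 14×3 + 16×2 + 15×4 + 14×4 + 15×4 = 395
Rosa: 13×3 + 15×4 + 13×2 + 14×5 + 16×3 + 15×2 + 14×3 + 15×2 = 345
Liam: 13×4 + 15×5 + 13×1 + 14×4 + 16×1 + 15×3 + 14×5 + 15×3 = 372
Carla: 13×2 + 15×2 + 13×3 + 14×2 + 16×4 + 15×5 + 14×2 + 15×1 = 305
Dev: 13×1 + 15×3 + 13×4 + 14×1 + 16×5 + 15×1 + 14×1 + 15×5 = 308

Jamal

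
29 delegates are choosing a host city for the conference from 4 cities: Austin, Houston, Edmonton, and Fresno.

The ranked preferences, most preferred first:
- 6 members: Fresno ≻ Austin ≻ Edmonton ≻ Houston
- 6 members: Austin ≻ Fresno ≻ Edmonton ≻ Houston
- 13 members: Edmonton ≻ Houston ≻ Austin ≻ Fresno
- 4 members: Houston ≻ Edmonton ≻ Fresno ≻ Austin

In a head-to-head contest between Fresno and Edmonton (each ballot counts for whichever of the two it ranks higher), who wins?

Fresno is ranked above Edmonton on 12 ballots; Edmonton above Fresno on 17.

Edmonton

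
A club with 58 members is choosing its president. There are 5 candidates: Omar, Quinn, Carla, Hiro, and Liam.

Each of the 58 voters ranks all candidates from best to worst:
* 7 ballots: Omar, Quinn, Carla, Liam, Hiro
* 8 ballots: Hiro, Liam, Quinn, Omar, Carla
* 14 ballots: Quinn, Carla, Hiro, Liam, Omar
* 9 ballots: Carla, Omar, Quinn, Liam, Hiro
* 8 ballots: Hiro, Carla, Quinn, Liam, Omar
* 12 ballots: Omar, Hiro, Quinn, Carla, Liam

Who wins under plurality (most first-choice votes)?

Omar

First-place votes: Omar 19, Quinn 14, Carla 9, Hiro 16, Liam 0.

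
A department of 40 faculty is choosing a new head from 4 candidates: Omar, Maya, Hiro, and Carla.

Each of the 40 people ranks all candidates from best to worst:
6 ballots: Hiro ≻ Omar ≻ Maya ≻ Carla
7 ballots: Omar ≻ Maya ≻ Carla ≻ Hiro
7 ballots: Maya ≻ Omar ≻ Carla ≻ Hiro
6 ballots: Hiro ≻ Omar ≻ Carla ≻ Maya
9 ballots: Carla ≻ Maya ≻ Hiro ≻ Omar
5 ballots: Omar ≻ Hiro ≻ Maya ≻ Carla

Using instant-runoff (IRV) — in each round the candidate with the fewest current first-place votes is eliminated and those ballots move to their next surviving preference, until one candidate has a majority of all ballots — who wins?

Hiro

Round 1: Omar 12, Maya 7, Hiro 12, Carla 9. Maya eliminated.
Round 2: Omar 19, Hiro 12, Carla 9. Carla eliminated.
Round 3: Omar 19, Hiro 21. Hiro has a majority (≥21).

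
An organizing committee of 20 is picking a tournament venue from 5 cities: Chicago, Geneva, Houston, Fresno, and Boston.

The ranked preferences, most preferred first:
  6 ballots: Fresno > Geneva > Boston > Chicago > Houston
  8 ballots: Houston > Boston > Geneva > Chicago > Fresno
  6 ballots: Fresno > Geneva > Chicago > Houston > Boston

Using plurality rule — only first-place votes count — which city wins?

Fresno

First-place votes: Chicago 0, Geneva 0, Houston 8, Fresno 12, Boston 0.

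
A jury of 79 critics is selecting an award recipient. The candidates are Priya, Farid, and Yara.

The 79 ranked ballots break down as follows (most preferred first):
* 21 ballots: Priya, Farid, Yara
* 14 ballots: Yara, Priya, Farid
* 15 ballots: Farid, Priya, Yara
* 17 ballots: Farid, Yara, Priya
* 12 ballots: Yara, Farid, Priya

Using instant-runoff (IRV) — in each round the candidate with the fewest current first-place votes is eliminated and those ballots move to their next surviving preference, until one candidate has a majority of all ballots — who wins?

Round 1: Priya 21, Farid 32, Yara 26. Priya eliminated.
Round 2: Farid 53, Yara 26. Farid has a majority (≥40).

Farid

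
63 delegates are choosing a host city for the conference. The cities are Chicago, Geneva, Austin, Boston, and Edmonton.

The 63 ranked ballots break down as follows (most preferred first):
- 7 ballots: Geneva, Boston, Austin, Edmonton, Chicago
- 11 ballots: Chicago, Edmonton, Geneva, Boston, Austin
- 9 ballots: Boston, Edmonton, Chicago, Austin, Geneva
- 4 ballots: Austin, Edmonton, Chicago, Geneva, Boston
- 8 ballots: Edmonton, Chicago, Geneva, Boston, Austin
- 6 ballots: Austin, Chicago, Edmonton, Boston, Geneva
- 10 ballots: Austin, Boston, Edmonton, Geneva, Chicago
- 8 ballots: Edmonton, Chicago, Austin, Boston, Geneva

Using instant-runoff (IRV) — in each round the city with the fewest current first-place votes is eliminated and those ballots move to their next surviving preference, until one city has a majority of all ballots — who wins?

Edmonton

Round 1: Chicago 11, Geneva 7, Austin 20, Boston 9, Edmonton 16. Geneva eliminated.
Round 2: Chicago 11, Austin 20, Boston 16, Edmonton 16. Chicago eliminated.
Round 3: Austin 20, Boston 16, Edmonton 27. Boston eliminated.
Round 4: Austin 27, Edmonton 36. Edmonton has a majority (≥32).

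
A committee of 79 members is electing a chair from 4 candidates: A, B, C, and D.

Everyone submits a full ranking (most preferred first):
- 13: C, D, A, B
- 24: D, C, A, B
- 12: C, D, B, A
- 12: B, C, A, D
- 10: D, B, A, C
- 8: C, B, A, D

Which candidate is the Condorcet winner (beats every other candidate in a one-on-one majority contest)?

C vs A: 69–10
C vs B: 57–22
C vs D: 45–34
C beats every other candidate.

C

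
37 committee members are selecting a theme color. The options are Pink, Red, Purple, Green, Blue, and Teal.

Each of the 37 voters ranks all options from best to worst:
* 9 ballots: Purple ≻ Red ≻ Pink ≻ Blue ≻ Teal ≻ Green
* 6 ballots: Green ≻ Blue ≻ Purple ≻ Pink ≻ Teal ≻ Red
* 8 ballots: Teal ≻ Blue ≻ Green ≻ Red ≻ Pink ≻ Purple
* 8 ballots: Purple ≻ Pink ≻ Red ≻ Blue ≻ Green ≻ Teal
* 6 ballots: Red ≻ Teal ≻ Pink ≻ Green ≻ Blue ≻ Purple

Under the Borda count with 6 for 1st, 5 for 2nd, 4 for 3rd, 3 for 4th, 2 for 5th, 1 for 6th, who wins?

Pink: 9×4 + 6×3 + 8×2 + 8×5 + 6×4 = 134
Red: 9×5 + 6×1 + 8×3 + 8×4 + 6×6 = 143
Purple: 9×6 + 6×4 + 8×1 + 8×6 + 6×1 = 140
Green: 9×1 + 6×6 + 8×4 + 8×2 + 6×3 = 111
Blue: 9×3 + 6×5 + 8×5 + 8×3 + 6×2 = 133
Teal: 9×2 + 6×2 + 8×6 + 8×1 + 6×5 = 116

Red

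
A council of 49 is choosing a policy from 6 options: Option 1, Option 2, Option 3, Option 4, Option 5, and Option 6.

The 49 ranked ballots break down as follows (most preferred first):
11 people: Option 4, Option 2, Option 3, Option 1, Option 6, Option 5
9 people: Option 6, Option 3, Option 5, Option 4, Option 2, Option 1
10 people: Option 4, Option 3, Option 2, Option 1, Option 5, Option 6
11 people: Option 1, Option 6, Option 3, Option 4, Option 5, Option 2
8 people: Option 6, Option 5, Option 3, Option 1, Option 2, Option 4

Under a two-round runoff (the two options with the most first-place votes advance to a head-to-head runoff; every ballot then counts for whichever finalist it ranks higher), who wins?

Round 1 first-place votes: Option 1 11, Option 2 0, Option 3 0, Option 4 21, Option 5 0, Option 6 17. Option 4 and Option 6 advance.
Runoff: Option 4 is ranked above Option 6 on 21 ballots, Option 6 above Option 4 on 28.

Option 6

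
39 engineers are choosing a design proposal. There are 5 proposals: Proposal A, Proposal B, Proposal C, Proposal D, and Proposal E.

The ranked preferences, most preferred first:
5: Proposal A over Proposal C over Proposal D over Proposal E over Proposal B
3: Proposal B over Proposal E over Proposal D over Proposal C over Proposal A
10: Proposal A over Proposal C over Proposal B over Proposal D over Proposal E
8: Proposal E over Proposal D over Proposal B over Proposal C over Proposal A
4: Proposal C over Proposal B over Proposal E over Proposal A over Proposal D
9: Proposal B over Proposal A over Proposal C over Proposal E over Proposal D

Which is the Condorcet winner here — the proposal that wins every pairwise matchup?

Proposal B vs Proposal A: 24–15
Proposal B vs Proposal C: 20–19
Proposal B vs Proposal D: 26–13
Proposal B vs Proposal E: 26–13
Proposal B beats every other proposal.

Proposal B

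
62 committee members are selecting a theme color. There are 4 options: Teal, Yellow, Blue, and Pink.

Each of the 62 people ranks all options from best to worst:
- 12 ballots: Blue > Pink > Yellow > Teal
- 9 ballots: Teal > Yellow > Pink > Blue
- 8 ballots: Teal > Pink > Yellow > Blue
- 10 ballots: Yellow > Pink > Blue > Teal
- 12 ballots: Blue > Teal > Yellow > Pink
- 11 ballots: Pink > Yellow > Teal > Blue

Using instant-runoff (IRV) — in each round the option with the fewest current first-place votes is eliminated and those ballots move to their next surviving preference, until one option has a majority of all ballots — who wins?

Round 1: Teal 17, Yellow 10, Blue 24, Pink 11. Yellow eliminated.
Round 2: Teal 17, Blue 24, Pink 21. Teal eliminated.
Round 3: Blue 24, Pink 38. Pink has a majority (≥32).

Pink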